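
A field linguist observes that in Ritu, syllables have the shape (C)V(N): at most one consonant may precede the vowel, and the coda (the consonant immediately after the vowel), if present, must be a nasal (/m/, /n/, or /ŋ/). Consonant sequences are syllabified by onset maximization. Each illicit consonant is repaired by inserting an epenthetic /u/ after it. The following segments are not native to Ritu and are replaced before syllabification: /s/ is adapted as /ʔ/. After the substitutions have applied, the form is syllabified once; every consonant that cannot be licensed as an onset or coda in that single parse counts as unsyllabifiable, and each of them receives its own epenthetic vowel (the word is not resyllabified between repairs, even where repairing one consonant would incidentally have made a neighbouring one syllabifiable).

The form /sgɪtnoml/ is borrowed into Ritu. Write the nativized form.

ʔugɪtunomlu

Substitution: /s/ → /ʔ/, giving /ʔgɪtnoml/.
Under (C)V(N), the unsyllabifiable consonants are /ʔ/, /t/, /l/ (only a nasal (/m/, /n/, or /ŋ/) is licensed in coda position; onsets are limited to one consonant).
Inserting the epenthetic vowel yields /ʔ/ → /ʔu/, /t/ → /tu/, /l/ → /lu/.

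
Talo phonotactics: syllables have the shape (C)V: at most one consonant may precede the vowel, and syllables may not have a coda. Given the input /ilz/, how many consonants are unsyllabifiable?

Syllabifying with onset maximization leaves /l/, /z/ stranded (no codas are permitted; onsets are limited to one consonant).

2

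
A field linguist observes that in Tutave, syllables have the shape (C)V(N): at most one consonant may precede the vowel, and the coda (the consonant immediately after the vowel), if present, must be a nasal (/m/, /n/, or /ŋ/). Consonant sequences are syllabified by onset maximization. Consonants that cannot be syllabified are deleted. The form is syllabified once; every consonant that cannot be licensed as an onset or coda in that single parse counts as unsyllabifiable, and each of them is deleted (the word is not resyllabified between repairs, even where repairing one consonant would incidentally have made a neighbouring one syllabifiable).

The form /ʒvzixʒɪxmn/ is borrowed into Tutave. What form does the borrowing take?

ziʒɪ

Under (C)V(N), the unsyllabifiable consonants are /ʒ/, /v/, /x/, /x/, /m/, /n/ (only a nasal (/m/, /n/, or /ŋ/) is licensed in coda position; onsets are limited to one consonant).
Deletion applies to /ʒ/, /v/, /x/, /x/, /m/, /n/.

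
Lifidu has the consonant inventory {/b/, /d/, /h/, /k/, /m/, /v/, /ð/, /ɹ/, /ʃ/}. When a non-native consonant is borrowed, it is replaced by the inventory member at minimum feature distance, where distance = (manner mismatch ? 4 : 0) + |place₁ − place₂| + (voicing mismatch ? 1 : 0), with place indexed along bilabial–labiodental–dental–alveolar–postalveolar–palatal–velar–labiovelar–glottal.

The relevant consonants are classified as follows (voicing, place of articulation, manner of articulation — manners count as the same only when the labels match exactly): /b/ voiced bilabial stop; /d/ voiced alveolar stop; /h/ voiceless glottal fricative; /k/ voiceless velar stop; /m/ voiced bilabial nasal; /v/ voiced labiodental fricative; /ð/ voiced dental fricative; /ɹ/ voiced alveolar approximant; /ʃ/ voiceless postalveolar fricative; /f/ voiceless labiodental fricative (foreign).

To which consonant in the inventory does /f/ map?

v

/v/ is closest: same manner (fricative), place distance 0 (labiodental→labiodental), voicing differs (+1); total 1. Next closest is /ð/ at distance 2.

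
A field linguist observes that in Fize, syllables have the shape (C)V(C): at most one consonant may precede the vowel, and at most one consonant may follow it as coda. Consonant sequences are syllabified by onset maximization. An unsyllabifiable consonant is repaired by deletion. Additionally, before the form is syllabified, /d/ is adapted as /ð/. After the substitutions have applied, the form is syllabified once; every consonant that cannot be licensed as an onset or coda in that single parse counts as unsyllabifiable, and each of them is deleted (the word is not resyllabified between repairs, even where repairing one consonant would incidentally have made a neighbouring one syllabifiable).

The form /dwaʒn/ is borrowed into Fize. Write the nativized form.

waʒ

Substitution: /d/ → /ð/, giving /ðwaʒn/.
Under (C)V(C), the unsyllabifiable consonants are /ð/, /n/ (at most one coda consonant is licensed; onsets are limited to one consonant).
Each unlicensed consonant is deleted: /ð/, /n/.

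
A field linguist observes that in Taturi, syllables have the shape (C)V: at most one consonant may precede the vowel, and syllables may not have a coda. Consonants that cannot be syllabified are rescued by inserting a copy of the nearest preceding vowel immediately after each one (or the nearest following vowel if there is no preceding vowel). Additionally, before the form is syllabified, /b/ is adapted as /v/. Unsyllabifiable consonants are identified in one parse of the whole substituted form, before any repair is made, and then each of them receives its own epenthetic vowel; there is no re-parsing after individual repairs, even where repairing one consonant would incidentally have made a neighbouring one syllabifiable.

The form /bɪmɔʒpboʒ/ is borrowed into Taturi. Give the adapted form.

Substitution: /b/ → /v/, giving /vɪmɔʒpvoʒ/.
Under (C)V, the unsyllabifiable consonants are /ʒ/, /p/, /ʒ/ (no codas are permitted; onsets are limited to one consonant).
Each unlicensed consonant becomes the onset of a new syllable: /ʒ/ → /ʒɔ/, /p/ → /pɔ/, /ʒ/ → /ʒo/.

vɪmɔʒɔpɔvoʒo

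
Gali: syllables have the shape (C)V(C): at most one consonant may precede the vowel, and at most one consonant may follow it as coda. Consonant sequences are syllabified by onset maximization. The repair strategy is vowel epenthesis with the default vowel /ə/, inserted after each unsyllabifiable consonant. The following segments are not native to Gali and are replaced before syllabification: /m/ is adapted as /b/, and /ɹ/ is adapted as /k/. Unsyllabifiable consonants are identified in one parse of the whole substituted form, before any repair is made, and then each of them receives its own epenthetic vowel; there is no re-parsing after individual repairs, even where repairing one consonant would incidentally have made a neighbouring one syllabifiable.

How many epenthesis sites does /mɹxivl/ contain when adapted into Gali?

After substitution the input is /bkxivl/.
The unsyllabifiable consonants are /b/, /k/, /l/; each receives one epenthetic vowel.

3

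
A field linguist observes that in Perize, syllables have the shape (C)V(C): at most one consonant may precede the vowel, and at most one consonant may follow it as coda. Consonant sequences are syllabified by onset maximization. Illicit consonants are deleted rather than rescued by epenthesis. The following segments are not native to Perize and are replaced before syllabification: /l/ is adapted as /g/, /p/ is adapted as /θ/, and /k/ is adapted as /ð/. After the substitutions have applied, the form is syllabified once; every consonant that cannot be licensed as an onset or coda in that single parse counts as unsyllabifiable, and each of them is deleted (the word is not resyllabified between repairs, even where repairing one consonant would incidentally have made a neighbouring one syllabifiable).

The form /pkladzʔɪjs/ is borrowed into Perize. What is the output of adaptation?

Substitution: /p/ → /θ/, /k/ → /ð/, /l/ → /g/, giving /θðgadzʔɪjs/.
Syllabifying with onset maximization leaves /θ/, /ð/, /z/, /s/ stranded (at most one coda consonant is licensed; onsets are limited to one consonant).
Deleting the stranded consonants removes /θ/, /ð/, /z/, /s/.

gadʔɪj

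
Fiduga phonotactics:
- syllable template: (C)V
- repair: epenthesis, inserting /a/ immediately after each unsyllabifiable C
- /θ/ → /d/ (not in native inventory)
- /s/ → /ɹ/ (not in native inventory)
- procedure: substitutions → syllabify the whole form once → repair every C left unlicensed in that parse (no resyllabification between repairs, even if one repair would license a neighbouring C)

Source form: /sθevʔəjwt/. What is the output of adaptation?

Substitution: /s/ → /ɹ/, /θ/ → /d/, giving /ɹdevʔəjwt/.
Under (C)V, the unsyllabifiable consonants are /ɹ/, /v/, /j/, /w/, /t/ (no codas are permitted; onsets are limited to one consonant).
Inserting the epenthetic vowel yields /ɹ/ → /ɹa/, /v/ → /va/, /j/ → /ja/, /w/ → /wa/, /t/ → /ta/.

ɹadevaʔəjawata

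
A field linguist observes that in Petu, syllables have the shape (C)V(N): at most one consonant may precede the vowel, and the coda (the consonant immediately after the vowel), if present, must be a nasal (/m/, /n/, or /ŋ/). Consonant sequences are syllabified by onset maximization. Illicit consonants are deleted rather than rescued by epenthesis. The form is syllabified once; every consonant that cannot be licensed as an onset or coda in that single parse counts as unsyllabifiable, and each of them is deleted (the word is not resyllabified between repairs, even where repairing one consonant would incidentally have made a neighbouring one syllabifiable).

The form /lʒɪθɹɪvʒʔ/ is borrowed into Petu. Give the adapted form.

ʒɪɹɪ

Syllabifying with onset maximization leaves /l/, /θ/, /v/, /ʒ/, /ʔ/ stranded (only a nasal (/m/, /n/, or /ŋ/) is licensed in coda position; onsets are limited to one consonant).
Each unlicensed consonant is deleted: /l/, /θ/, /v/, /ʒ/, /ʔ/.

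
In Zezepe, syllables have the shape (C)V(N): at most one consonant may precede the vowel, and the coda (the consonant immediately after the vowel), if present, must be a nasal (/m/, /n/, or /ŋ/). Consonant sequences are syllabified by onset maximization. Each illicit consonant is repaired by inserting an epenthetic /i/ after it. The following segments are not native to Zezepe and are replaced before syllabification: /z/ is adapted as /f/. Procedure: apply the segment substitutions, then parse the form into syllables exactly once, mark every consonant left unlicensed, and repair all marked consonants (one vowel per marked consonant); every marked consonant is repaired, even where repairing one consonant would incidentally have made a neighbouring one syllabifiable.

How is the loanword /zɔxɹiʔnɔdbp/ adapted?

fɔxiɹiʔinɔdibipi

Substitution: /z/ → /f/, giving /fɔxɹiʔnɔdbp/.
Syllabifying with onset maximization leaves /x/, /ʔ/, /d/, /b/, /p/ stranded (only a nasal (/m/, /n/, or /ŋ/) is licensed in coda position; onsets are limited to one consonant).
Each unlicensed consonant becomes the onset of a new syllable: /x/ → /xi/, /ʔ/ → /ʔi/, /d/ → /di/, /b/ → /bi/, /p/ → /pi/.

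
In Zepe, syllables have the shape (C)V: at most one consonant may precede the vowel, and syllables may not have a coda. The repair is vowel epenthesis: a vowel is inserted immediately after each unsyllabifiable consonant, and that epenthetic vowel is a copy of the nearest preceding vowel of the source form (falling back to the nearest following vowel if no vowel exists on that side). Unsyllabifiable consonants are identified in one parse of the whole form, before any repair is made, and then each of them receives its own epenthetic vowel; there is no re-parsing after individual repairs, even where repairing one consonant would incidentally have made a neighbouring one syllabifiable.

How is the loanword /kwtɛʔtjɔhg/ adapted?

Syllabifying with onset maximization leaves /k/, /w/, /ʔ/, /t/, /h/, /g/ stranded (no codas are permitted; onsets are limited to one consonant).
Inserting the epenthetic vowel yields /k/ → /kɛ/, /w/ → /wɛ/, /ʔ/ → /ʔɛ/, /t/ → /tɛ/, /h/ → /hɔ/, /g/ → /gɔ/.

kɛwɛtɛʔɛtɛjɔhɔgɔ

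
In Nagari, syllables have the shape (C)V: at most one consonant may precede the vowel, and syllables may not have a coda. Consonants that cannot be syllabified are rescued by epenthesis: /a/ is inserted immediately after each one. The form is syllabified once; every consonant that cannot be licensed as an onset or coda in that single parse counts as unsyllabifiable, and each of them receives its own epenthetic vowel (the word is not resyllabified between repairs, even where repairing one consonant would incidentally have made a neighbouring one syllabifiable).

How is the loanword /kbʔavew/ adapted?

The consonants /k/, /b/, /w/ cannot be parsed into a legal (C)V syllable (no codas are permitted; onsets are limited to one consonant).
Epenthesis after each stranded consonant: /k/ → /ka/, /b/ → /ba/, /w/ → /wa/.

kabaʔavewa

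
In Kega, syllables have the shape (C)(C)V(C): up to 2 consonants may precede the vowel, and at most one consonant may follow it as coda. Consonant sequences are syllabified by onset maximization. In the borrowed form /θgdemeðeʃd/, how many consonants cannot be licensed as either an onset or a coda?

Under (C)(C)V(C), the unsyllabifiable consonants are /θ/, /d/ (at most one coda consonant is licensed; onsets may contain at most 2 consonants).

2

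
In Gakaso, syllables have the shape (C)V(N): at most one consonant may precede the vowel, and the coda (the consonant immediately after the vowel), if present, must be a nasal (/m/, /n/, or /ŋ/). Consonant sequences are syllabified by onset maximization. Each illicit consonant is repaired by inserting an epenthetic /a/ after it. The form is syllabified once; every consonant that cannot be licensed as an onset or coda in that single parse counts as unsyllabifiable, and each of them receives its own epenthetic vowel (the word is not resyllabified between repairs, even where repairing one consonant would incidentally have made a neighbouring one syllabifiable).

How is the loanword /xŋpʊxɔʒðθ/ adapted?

Under (C)V(N), the unsyllabifiable consonants are /x/, /ŋ/, /ʒ/, /ð/, /θ/ (only a nasal (/m/, /n/, or /ŋ/) is licensed in coda position; onsets are limited to one consonant).
Each unlicensed consonant becomes the onset of a new syllable: /x/ → /xa/, /ŋ/ → /ŋa/, /ʒ/ → /ʒa/, /ð/ → /ða/, /θ/ → /θa/.

xaŋapʊxɔʒaðaθa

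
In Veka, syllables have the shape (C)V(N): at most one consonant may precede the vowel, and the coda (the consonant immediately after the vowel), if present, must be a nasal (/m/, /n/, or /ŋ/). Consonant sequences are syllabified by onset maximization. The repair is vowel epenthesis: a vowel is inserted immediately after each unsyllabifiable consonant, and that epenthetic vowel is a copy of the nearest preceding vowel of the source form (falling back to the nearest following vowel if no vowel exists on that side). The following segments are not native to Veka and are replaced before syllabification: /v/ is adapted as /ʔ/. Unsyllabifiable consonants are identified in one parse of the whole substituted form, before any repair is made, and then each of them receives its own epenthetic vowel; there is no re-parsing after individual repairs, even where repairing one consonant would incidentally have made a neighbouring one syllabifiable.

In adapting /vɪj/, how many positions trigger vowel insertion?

After substitution the input is /ʔɪj/.
The unsyllabifiable consonants are /j/; each receives one epenthetic vowel.

1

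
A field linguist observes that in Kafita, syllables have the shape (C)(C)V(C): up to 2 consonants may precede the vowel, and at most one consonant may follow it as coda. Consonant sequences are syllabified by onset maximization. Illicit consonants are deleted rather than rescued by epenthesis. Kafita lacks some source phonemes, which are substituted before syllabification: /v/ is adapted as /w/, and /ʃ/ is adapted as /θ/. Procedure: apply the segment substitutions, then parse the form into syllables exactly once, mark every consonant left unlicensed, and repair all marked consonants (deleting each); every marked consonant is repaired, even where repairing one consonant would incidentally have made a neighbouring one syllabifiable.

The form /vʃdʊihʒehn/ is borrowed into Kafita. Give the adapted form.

Substitution: /v/ → /w/, /ʃ/ → /θ/, giving /wθdʊihʒehn/.
Syllabifying with onset maximization leaves /w/, /n/ stranded (at most one coda consonant is licensed; onsets may contain at most 2 consonants).
Each unlicensed consonant is deleted: /w/, /n/.

θdʊihʒeh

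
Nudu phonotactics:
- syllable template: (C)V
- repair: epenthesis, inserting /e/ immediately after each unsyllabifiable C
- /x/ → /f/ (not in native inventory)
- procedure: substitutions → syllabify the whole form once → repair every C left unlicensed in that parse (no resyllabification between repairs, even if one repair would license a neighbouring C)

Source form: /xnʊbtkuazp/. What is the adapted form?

fenʊbetekuazepe

Substitution: /x/ → /f/, giving /fnʊbtkuazp/.
Syllabifying with onset maximization leaves /f/, /b/, /t/, /z/, /p/ stranded (no codas are permitted; onsets are limited to one consonant).
Epenthesis after each stranded consonant: /f/ → /fe/, /b/ → /be/, /t/ → /te/, /z/ → /ze/, /p/ → /pe/.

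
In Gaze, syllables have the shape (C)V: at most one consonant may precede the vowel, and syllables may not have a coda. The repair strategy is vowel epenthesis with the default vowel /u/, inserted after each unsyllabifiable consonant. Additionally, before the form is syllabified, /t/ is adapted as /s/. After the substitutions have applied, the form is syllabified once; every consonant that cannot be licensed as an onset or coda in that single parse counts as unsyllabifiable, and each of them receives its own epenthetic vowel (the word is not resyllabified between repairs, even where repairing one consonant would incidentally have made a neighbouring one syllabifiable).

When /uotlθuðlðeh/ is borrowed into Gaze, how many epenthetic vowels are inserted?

After substitution the input is /uoslθuðlðeh/.
The unsyllabifiable consonants are /s/, /l/, /ð/, /l/, /h/; each receives one epenthetic vowel.

5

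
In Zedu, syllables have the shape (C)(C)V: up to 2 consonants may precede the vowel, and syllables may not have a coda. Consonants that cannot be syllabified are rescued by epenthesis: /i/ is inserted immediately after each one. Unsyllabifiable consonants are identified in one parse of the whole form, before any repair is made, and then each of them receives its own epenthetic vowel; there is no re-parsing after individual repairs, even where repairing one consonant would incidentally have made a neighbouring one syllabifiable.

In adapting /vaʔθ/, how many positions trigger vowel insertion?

2

The unsyllabifiable consonants are /ʔ/, /θ/; each receives one epenthetic vowel.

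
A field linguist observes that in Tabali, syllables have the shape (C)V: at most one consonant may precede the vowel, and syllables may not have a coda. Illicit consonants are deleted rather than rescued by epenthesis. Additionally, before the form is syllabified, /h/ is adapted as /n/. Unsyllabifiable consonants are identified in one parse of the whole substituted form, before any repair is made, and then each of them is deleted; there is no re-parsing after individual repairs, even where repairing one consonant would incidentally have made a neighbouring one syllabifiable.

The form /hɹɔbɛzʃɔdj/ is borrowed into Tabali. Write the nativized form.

Substitution: /h/ → /n/, giving /nɹɔbɛzʃɔdj/.
The consonants /n/, /z/, /d/, /j/ cannot be parsed into a legal (C)V syllable (no codas are permitted; onsets are limited to one consonant).
Each unlicensed consonant is deleted: /n/, /z/, /d/, /j/.

ɹɔbɛʃɔ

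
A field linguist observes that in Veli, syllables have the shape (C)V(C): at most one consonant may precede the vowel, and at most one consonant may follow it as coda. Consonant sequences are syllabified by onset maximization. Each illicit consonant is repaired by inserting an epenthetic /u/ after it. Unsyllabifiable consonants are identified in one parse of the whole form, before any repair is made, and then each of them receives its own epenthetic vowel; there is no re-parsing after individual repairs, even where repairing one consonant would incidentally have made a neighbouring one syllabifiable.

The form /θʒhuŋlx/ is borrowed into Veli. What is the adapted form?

Syllabifying with onset maximization leaves /θ/, /ʒ/, /l/, /x/ stranded (at most one coda consonant is licensed; onsets are limited to one consonant).
Epenthesis after each stranded consonant: /θ/ → /θu/, /ʒ/ → /ʒu/, /l/ → /lu/, /x/ → /xu/.

θuʒuhuŋluxu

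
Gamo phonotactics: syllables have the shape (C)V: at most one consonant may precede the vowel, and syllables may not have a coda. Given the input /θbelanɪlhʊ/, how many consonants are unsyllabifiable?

Under (C)V, the unsyllabifiable consonants are /θ/, /l/ (no codas are permitted; onsets are limited to one consonant).

2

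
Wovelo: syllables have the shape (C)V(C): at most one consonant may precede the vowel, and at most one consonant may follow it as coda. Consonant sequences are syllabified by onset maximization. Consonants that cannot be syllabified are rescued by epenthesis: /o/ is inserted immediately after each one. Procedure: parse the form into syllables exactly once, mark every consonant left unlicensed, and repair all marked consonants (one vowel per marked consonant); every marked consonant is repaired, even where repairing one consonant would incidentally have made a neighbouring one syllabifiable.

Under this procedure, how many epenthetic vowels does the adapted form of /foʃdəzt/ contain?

1

The unsyllabifiable consonants are /t/; each receives one epenthetic vowel.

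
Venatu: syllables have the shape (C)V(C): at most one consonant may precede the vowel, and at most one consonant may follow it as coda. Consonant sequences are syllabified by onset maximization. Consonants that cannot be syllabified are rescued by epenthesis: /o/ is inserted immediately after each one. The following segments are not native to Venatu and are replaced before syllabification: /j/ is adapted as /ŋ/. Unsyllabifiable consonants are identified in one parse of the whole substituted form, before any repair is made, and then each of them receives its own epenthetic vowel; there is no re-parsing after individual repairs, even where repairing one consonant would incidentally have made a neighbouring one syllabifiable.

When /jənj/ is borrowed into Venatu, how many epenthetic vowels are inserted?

After substitution the input is /ŋənŋ/.
The unsyllabifiable consonants are /ŋ/; each receives one epenthetic vowel.

1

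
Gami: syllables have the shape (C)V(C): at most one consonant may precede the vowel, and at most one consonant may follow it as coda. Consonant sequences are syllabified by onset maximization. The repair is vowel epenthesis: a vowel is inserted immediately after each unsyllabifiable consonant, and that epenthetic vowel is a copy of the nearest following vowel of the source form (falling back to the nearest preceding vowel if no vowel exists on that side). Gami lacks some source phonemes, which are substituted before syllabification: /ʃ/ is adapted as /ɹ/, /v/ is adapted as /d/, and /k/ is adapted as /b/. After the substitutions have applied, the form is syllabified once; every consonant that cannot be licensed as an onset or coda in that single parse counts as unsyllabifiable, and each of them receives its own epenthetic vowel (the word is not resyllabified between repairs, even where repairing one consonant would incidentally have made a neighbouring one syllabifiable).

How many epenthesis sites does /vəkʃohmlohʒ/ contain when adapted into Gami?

After substitution the input is /dəbɹohmlohʒ/.
The unsyllabifiable consonants are /m/, /ʒ/; each receives one epenthetic vowel.

2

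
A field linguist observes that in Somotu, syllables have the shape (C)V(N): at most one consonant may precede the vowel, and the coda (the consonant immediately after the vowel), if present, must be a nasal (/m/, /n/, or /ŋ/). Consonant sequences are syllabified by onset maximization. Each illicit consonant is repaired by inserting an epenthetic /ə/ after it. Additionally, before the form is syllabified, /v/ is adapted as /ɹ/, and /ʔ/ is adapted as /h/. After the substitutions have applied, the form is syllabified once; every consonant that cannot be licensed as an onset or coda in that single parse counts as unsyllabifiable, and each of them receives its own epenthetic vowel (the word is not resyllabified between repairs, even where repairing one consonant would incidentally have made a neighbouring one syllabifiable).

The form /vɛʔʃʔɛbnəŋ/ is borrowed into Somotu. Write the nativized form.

Substitution: /v/ → /ɹ/, /ʔ/ → /h/, giving /ɹɛhʃhɛbnəŋ/.
Syllabifying with onset maximization leaves /h/, /ʃ/, /b/ stranded (only a nasal (/m/, /n/, or /ŋ/) is licensed in coda position; onsets are limited to one consonant).
Each unlicensed consonant becomes the onset of a new syllable: /h/ → /hə/, /ʃ/ → /ʃə/, /b/ → /bə/.

ɹɛhəʃəhɛbənəŋ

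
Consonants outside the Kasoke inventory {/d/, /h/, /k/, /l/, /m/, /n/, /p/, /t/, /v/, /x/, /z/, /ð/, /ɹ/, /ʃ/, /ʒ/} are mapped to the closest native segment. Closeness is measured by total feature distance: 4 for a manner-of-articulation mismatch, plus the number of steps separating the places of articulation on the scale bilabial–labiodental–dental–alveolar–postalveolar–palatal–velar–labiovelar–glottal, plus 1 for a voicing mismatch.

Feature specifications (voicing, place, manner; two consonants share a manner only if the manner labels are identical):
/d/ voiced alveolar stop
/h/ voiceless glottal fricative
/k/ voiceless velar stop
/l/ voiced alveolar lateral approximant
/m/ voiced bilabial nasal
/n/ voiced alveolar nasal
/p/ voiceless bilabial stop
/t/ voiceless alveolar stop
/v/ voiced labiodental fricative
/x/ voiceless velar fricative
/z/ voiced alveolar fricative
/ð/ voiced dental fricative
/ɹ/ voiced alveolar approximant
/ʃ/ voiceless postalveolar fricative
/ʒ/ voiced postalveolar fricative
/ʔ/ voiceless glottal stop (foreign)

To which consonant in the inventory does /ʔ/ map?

k

/k/ is closest: same manner (stop), place distance 2 (glottal→velar), same voicing; total 2. Next closest is /h/ at distance 4.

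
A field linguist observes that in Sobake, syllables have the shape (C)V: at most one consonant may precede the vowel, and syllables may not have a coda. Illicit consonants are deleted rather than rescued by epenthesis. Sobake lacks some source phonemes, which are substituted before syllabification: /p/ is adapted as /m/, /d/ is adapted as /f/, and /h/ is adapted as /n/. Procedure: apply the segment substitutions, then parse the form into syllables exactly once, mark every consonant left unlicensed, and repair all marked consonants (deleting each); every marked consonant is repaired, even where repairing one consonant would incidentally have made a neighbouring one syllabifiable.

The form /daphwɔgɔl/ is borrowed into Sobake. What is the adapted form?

fawɔgɔ

Substitution: /d/ → /f/, /p/ → /m/, /h/ → /n/, giving /famnwɔgɔl/.
Syllabifying with onset maximization leaves /m/, /n/, /l/ stranded (no codas are permitted; onsets are limited to one consonant).
Deletion applies to /m/, /n/, /l/.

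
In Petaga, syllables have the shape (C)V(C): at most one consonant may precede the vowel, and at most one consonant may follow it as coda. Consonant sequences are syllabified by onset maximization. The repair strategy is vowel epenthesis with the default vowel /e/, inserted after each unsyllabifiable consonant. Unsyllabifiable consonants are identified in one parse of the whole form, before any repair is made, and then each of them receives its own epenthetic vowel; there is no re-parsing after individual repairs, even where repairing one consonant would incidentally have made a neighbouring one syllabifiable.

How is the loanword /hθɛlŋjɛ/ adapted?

heθɛlŋejɛ

Under (C)V(C), the unsyllabifiable consonants are /h/, /ŋ/ (at most one coda consonant is licensed; onsets are limited to one consonant).
Each unlicensed consonant becomes the onset of a new syllable: /h/ → /he/, /ŋ/ → /ŋe/.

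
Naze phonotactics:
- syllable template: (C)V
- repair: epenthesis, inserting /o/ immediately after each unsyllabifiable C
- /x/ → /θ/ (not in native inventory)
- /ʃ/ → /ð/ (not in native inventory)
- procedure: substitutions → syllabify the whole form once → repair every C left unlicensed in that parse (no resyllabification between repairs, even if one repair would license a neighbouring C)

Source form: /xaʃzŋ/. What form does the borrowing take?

θaðozoŋo

Substitution: /x/ → /θ/, /ʃ/ → /ð/, giving /θaðzŋ/.
Syllabifying with onset maximization leaves /ð/, /z/, /ŋ/ stranded (no codas are permitted; onsets are limited to one consonant).
Each unlicensed consonant becomes the onset of a new syllable: /ð/ → /ðo/, /z/ → /zo/, /ŋ/ → /ŋo/.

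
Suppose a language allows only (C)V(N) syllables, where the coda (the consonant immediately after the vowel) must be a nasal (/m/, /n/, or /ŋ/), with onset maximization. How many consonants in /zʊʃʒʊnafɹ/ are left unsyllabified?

Under (C)V(N), the unsyllabifiable consonants are /ʃ/, /f/, /ɹ/ (only a nasal (/m/, /n/, or /ŋ/) is licensed in coda position; onsets are limited to one consonant).

3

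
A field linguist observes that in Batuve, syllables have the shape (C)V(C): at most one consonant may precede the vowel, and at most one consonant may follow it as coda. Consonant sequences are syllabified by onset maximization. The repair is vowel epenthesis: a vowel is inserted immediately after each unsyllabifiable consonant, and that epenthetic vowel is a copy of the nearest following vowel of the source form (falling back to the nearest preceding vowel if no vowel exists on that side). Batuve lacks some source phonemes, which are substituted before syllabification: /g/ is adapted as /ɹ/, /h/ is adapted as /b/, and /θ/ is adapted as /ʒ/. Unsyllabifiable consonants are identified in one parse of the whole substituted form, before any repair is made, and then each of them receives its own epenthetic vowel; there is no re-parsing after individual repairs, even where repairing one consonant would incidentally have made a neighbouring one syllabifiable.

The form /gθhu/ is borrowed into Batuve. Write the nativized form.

Substitution: /g/ → /ɹ/, /θ/ → /ʒ/, /h/ → /b/, giving /ɹʒbu/.
Syllabifying with onset maximization leaves /ɹ/, /ʒ/ stranded (at most one coda consonant is licensed; onsets are limited to one consonant).
Epenthesis after each stranded consonant: /ɹ/ → /ɹu/, /ʒ/ → /ʒu/.

ɹuʒubu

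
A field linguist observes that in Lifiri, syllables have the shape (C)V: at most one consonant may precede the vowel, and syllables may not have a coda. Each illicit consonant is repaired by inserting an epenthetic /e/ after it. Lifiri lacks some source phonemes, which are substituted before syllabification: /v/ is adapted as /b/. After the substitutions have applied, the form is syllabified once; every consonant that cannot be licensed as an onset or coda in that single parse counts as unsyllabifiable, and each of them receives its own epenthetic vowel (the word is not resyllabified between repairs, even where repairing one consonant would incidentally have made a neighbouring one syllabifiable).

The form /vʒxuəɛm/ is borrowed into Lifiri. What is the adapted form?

beʒexuəɛme

Substitution: /v/ → /b/, giving /bʒxuəɛm/.
The consonants /b/, /ʒ/, /m/ cannot be parsed into a legal (C)V syllable (no codas are permitted; onsets are limited to one consonant).
Each unlicensed consonant becomes the onset of a new syllable: /b/ → /be/, /ʒ/ → /ʒe/, /m/ → /me/.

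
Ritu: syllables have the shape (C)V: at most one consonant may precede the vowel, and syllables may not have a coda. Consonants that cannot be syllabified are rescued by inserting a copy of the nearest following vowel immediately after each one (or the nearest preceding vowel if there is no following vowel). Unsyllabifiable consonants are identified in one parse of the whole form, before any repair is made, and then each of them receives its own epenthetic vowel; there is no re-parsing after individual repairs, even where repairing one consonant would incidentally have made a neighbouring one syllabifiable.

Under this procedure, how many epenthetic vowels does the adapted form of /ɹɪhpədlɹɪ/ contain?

3

The unsyllabifiable consonants are /h/, /d/, /l/; each receives one epenthetic vowel.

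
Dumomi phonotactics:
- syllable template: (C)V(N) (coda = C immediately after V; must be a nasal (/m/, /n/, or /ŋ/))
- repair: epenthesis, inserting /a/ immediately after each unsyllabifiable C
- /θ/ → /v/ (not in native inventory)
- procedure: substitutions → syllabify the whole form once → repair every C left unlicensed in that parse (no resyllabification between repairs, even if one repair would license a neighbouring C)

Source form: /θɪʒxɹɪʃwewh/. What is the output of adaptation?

Substitution: /θ/ → /v/, giving /vɪʒxɹɪʃwewh/.
Syllabifying with onset maximization leaves /ʒ/, /x/, /ʃ/, /w/, /h/ stranded (only a nasal (/m/, /n/, or /ŋ/) is licensed in coda position; onsets are limited to one consonant).
Each unlicensed consonant becomes the onset of a new syllable: /ʒ/ → /ʒa/, /x/ → /xa/, /ʃ/ → /ʃa/, /w/ → /wa/, /h/ → /ha/.

vɪʒaxaɹɪʃawewaha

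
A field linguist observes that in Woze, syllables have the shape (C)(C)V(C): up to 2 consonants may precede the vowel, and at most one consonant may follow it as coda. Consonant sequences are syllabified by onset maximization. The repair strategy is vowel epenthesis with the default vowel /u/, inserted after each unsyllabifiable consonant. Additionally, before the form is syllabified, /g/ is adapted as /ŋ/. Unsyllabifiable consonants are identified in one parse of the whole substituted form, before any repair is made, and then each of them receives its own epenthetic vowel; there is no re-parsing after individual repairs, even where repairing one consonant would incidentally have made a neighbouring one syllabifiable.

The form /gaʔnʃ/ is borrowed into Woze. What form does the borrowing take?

ŋaʔnuʃu

Substitution: /g/ → /ŋ/, giving /ŋaʔnʃ/.
The consonants /n/, /ʃ/ cannot be parsed into a legal (C)(C)V(C) syllable (at most one coda consonant is licensed; onsets may contain at most 2 consonants).
Epenthesis after each stranded consonant: /n/ → /nu/, /ʃ/ → /ʃu/.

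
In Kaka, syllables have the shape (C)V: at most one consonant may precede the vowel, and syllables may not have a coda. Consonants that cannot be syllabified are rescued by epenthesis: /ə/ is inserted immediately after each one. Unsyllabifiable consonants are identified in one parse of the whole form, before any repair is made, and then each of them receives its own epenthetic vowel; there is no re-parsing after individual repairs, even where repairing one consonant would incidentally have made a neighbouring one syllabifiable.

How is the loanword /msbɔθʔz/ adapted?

məsəbɔθəʔəzə

The consonants /m/, /s/, /θ/, /ʔ/, /z/ cannot be parsed into a legal (C)V syllable (no codas are permitted; onsets are limited to one consonant).
Inserting the epenthetic vowel yields /m/ → /mə/, /s/ → /sə/, /θ/ → /θə/, /ʔ/ → /ʔə/, /z/ → /zə/.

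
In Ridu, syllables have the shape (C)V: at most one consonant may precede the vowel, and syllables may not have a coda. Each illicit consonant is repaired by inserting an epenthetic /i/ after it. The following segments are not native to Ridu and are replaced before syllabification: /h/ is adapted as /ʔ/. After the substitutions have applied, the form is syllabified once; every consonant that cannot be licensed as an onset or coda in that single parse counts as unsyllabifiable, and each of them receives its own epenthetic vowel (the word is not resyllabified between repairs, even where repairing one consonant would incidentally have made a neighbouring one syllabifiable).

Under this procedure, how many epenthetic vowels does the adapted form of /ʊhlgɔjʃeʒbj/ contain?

6

After substitution the input is /ʊʔlgɔjʃeʒbj/.
The unsyllabifiable consonants are /ʔ/, /l/, /j/, /ʒ/, /b/, /j/; each receives one epenthetic vowel.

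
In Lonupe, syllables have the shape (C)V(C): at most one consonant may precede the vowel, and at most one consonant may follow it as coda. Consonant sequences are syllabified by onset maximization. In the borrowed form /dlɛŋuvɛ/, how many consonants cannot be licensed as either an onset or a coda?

1

Syllabifying with onset maximization leaves /d/ stranded (at most one coda consonant is licensed; onsets are limited to one consonant).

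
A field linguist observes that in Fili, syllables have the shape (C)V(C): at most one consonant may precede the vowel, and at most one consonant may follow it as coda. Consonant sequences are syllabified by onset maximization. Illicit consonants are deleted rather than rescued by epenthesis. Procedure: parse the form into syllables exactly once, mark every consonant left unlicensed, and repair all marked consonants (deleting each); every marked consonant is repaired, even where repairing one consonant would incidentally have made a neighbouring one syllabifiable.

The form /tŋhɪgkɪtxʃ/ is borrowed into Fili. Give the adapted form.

hɪgkɪt

The consonants /t/, /ŋ/, /x/, /ʃ/ cannot be parsed into a legal (C)V(C) syllable (at most one coda consonant is licensed; onsets are limited to one consonant).
Deleting the stranded consonants removes /t/, /ŋ/, /x/, /ʃ/.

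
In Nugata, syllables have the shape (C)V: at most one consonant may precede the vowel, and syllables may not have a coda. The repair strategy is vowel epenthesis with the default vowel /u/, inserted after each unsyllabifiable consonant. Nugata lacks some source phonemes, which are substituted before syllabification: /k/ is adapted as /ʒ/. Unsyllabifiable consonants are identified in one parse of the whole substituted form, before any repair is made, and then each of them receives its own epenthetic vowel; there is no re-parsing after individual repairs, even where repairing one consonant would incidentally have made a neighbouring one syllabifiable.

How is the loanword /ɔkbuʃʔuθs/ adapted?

ɔʒubuʃuʔuθusu

Substitution: /k/ → /ʒ/, giving /ɔʒbuʃʔuθs/.
The consonants /ʒ/, /ʃ/, /θ/, /s/ cannot be parsed into a legal (C)V syllable (no codas are permitted; onsets are limited to one consonant).
Each unlicensed consonant becomes the onset of a new syllable: /ʒ/ → /ʒu/, /ʃ/ → /ʃu/, /θ/ → /θu/, /s/ → /su/.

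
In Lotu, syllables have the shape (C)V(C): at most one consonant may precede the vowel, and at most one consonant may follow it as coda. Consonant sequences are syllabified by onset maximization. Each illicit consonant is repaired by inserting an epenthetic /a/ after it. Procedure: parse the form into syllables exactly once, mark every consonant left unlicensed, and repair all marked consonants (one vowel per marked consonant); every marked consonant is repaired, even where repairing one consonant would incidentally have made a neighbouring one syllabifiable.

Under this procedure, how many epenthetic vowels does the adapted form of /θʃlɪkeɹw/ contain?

3

The unsyllabifiable consonants are /θ/, /ʃ/, /w/; each receives one epenthetic vowel.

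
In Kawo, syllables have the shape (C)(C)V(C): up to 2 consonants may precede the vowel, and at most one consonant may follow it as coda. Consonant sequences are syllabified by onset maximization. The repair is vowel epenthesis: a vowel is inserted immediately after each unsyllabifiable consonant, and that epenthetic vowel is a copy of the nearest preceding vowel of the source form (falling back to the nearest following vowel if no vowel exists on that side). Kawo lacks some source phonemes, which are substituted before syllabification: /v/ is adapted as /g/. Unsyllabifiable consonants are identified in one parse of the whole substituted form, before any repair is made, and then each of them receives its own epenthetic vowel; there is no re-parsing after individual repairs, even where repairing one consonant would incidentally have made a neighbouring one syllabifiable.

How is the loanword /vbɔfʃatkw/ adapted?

Substitution: /v/ → /g/, giving /gbɔfʃatkw/.
The consonants /k/, /w/ cannot be parsed into a legal (C)(C)V(C) syllable (at most one coda consonant is licensed; onsets may contain at most 2 consonants).
Inserting the epenthetic vowel yields /k/ → /ka/, /w/ → /wa/.

gbɔfʃatkawa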